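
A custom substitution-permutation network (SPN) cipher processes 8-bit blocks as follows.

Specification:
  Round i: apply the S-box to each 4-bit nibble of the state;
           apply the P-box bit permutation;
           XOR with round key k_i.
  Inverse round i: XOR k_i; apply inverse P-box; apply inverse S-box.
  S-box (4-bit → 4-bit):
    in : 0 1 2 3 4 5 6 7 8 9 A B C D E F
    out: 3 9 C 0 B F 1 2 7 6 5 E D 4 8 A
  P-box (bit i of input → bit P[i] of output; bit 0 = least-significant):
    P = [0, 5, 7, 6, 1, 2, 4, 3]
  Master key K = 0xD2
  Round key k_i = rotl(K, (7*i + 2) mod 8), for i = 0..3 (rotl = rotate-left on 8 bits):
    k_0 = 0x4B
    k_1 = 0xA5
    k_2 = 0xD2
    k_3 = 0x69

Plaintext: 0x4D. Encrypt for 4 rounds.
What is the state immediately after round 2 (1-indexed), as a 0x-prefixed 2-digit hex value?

s_0 = plaintext = 0x4D
s_1 = Round(s_0, k_0) = 0xC5
s_2 = Round(s_1, k_1) = 0x5E
s_3 = Round(s_2, k_2) = 0x8C
s_4 = Round(s_3, k_3) = 0xBE

0x5E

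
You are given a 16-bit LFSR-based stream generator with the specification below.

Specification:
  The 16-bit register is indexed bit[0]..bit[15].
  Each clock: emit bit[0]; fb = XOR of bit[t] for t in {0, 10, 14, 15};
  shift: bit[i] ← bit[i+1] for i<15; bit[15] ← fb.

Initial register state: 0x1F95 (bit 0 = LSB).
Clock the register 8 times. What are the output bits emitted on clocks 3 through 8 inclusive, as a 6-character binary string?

reg_0 = 0x1F95
clock 1: out=1, reg = 0x0FCA
clock 2: out=0, reg = 0x87E5
clock 3: out=1, reg = 0xC3F2
clock 4: out=0, reg = 0x61F9
clock 5: out=1, reg = 0x30FC
clock 6: out=0, reg = 0x187E
clock 7: out=0, reg = 0x0C3F
clock 8: out=1, reg = 0x061F

101001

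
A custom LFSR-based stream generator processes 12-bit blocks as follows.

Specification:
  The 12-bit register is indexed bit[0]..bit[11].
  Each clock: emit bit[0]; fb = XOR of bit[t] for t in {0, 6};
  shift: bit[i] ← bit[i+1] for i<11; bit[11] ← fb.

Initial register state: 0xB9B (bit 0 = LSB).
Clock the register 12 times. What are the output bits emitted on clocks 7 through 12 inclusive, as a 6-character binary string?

reg_0 = 0xB9B
clock 1: out=1, reg = 0xDCD
clock 2: out=1, reg = 0x6E6
clock 3: out=0, reg = 0xB73
clock 4: out=1, reg = 0x5B9
clock 5: out=1, reg = 0xADC
clock 6: out=0, reg = 0xD6E
clock 7: out=0, reg = 0xEB7
clock 8: out=1, reg = 0xF5B
clock 9: out=1, reg = 0x7AD
clock 10: out=1, reg = 0xBD6
clock 11: out=0, reg = 0xDEB
clock 12: out=1, reg = 0x6F5

011101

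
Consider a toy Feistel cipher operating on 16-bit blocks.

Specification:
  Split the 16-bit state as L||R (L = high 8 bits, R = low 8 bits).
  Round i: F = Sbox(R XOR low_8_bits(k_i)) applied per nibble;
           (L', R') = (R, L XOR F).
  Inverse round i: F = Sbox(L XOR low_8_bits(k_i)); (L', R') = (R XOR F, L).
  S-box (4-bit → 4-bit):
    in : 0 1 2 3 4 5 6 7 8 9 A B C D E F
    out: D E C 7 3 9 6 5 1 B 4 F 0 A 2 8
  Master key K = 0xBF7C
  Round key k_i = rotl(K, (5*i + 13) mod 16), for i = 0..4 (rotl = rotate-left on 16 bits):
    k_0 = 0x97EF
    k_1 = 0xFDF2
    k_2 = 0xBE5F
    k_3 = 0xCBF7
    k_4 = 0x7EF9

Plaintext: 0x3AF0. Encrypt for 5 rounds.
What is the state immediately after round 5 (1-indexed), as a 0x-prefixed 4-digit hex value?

s_0 = plaintext = 0x3AF0
s_1 = Round(s_0, k_0) = 0xF0D2
s_2 = Round(s_1, k_1) = 0xD23D
s_3 = Round(s_2, k_2) = 0x3DBE
s_4 = Round(s_3, k_3) = 0xBE06
s_5 = Round(s_4, k_4) = 0x0636

0x0636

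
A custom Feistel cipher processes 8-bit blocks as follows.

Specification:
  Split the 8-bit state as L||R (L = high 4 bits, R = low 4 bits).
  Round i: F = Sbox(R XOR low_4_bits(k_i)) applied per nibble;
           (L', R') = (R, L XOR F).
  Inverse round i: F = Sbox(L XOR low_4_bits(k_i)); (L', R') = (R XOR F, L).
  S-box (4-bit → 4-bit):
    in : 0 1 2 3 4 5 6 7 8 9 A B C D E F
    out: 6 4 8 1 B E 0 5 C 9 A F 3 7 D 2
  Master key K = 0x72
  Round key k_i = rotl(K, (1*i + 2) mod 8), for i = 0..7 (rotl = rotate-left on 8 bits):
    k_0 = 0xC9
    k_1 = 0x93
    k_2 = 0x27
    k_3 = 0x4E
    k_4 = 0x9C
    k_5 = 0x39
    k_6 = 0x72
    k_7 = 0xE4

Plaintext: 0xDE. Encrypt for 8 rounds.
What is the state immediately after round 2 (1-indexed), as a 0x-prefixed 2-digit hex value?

0x81

s_0 = plaintext = 0xDE
s_1 = Round(s_0, k_0) = 0xE8
s_2 = Round(s_1, k_1) = 0x81
s_3 = Round(s_2, k_2) = 0x18
s_4 = Round(s_3, k_3) = 0x81
s_5 = Round(s_4, k_4) = 0x1F
s_6 = Round(s_5, k_5) = 0xF1
s_7 = Round(s_6, k_6) = 0x1E
s_8 = Round(s_7, k_7) = 0xEB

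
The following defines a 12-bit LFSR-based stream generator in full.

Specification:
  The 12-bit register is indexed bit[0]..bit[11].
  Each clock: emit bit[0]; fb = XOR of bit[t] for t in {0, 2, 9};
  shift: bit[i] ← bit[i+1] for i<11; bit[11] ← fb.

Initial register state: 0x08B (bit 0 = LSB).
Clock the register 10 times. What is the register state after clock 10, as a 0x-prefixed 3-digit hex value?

reg_0 = 0x08B
clock 1: out=1, reg = 0x845
clock 2: out=1, reg = 0x422
clock 3: out=0, reg = 0x211
clock 4: out=1, reg = 0x108
clock 5: out=0, reg = 0x084
clock 6: out=0, reg = 0x842
clock 7: out=0, reg = 0x421
clock 8: out=1, reg = 0xA10
clock 9: out=0, reg = 0xD08
clock 10: out=0, reg = 0x684

0x684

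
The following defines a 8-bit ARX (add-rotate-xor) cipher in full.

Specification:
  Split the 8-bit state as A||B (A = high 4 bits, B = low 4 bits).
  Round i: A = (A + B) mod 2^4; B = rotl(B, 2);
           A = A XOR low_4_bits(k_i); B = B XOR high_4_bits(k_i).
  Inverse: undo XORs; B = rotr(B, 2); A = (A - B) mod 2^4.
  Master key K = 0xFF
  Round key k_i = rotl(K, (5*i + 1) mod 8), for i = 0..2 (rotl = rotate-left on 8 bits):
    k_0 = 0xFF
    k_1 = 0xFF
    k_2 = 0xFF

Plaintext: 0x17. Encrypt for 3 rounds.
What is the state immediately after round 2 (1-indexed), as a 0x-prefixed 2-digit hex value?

s_0 = plaintext = 0x17
s_1 = Round(s_0, k_0) = 0x72
s_2 = Round(s_1, k_1) = 0x67
s_3 = Round(s_2, k_2) = 0x22

0x67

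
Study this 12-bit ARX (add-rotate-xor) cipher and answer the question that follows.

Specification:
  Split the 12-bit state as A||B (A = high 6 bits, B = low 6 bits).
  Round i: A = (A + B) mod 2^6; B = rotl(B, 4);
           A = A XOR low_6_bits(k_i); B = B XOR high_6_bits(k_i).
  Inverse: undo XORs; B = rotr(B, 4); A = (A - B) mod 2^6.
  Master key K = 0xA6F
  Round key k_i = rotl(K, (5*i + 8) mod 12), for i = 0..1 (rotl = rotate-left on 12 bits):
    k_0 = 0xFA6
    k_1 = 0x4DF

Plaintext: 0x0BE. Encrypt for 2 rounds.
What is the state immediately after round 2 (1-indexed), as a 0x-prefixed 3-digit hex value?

0xA07

s_0 = plaintext = 0x0BE
s_1 = Round(s_0, k_0) = 0x991
s_2 = Round(s_1, k_1) = 0xA07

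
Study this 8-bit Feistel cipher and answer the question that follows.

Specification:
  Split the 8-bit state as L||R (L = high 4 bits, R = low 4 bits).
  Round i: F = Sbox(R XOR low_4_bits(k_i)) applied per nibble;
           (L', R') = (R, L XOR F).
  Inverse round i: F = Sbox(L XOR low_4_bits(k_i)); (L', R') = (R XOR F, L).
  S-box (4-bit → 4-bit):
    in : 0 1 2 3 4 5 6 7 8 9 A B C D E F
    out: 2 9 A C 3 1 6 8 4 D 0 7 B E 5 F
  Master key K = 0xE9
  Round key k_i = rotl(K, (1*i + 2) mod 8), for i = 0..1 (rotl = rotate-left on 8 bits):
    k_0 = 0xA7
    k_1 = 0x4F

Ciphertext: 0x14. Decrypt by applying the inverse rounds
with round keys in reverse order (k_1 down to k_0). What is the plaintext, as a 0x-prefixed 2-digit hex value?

s_0 = ciphertext = 0x14
s_1 = InvRound(s_0, k_1) = 0x11
s_2 = InvRound(s_1, k_0) = 0x71

0x71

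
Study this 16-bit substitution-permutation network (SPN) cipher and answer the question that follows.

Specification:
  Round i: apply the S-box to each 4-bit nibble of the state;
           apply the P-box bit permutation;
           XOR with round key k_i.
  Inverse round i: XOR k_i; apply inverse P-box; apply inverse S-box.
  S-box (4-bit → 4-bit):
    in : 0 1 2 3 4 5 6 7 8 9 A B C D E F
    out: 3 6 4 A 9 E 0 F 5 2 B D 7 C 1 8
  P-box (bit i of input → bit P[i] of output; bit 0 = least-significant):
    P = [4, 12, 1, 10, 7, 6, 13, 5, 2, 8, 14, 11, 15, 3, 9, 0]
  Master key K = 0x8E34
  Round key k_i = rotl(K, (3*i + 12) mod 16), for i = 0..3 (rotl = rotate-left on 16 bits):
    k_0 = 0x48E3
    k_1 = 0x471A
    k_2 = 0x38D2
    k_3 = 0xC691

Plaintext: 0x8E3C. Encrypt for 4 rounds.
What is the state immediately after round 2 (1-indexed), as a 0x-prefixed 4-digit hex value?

s_0 = plaintext = 0x8E3C
s_1 = Round(s_0, k_0) = 0xDA95
s_2 = Round(s_1, k_1) = 0x585D
s_3 = Round(s_2, k_2) = 0x5EBD
s_4 = Round(s_3, k_3) = 0xE03E

0x585D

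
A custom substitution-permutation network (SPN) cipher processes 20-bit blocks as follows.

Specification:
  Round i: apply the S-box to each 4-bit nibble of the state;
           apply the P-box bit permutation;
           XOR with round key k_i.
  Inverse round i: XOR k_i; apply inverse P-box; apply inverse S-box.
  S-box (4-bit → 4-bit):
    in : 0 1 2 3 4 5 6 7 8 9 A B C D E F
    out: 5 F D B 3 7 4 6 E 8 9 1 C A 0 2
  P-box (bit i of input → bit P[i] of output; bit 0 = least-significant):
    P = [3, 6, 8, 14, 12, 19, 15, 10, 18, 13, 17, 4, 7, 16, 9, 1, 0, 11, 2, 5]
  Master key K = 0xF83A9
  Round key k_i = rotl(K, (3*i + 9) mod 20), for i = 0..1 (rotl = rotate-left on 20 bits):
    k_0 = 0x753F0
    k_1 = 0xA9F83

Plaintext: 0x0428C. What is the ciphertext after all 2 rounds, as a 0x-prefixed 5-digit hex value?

0x816ED

s_0 = plaintext = 0x0428C
s_1 = Round(s_0, k_0) = 0x89665
s_2 = Round(s_1, k_1) = 0x816ED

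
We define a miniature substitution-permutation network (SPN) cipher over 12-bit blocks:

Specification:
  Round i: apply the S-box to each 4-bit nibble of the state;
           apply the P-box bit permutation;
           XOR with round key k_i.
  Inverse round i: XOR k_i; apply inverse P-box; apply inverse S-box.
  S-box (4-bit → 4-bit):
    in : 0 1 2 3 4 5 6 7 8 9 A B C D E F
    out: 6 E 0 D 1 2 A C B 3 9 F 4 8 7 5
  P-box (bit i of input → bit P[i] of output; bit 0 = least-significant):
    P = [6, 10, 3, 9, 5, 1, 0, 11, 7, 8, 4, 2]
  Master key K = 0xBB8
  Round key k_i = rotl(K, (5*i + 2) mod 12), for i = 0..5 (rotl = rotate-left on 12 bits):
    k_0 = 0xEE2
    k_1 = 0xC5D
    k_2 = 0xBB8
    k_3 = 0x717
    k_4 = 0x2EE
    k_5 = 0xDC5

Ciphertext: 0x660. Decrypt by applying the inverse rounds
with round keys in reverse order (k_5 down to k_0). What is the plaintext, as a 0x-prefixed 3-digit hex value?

0x06C

s_0 = ciphertext = 0x660
s_1 = InvRound(s_0, k_5) = 0x83D
s_2 = InvRound(s_1, k_4) = 0xF1A
s_3 = InvRound(s_2, k_3) = 0xD7C
s_4 = InvRound(s_3, k_2) = 0xA28
s_5 = InvRound(s_4, k_1) = 0x7F8
s_6 = InvRound(s_5, k_0) = 0x06C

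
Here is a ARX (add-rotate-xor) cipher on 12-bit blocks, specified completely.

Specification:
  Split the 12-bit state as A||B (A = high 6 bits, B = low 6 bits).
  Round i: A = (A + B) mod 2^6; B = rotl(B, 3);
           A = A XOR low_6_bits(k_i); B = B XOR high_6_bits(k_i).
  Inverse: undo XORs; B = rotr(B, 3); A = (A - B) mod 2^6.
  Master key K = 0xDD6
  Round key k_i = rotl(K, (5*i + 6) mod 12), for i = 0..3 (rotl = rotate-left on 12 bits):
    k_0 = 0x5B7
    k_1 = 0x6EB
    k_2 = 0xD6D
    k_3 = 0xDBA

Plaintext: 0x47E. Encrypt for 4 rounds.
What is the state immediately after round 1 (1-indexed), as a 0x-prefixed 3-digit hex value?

s_0 = plaintext = 0x47E
s_1 = Round(s_0, k_0) = 0xE21
s_2 = Round(s_1, k_1) = 0xC97
s_3 = Round(s_2, k_2) = 0x90F
s_4 = Round(s_3, k_3) = 0x24F

0xE21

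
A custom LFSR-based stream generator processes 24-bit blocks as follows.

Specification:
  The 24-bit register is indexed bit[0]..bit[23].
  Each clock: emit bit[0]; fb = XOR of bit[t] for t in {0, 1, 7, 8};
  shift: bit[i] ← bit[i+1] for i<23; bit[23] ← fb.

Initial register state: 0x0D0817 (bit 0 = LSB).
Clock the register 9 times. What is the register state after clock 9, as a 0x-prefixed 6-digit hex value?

reg_0 = 0x0D0817
clock 1: out=1, reg = 0x06840B
clock 2: out=1, reg = 0x034205
clock 3: out=1, reg = 0x81A102
clock 4: out=0, reg = 0x40D081
clock 5: out=1, reg = 0x206840
clock 6: out=0, reg = 0x103420
clock 7: out=0, reg = 0x081A10
clock 8: out=0, reg = 0x040D08
clock 9: out=0, reg = 0x820684

0x820684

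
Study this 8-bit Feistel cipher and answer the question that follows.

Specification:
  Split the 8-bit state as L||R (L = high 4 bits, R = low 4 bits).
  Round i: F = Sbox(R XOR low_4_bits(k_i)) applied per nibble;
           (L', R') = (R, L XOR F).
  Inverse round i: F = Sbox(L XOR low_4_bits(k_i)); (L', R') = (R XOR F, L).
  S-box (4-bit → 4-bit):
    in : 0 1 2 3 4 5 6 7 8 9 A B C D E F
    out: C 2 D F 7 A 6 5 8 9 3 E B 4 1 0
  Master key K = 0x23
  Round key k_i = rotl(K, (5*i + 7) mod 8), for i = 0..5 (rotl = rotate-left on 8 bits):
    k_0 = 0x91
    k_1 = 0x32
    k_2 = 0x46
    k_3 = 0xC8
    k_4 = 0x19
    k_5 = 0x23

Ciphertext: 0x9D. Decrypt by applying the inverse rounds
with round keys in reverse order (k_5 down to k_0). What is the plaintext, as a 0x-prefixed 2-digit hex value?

0x58

s_0 = ciphertext = 0x9D
s_1 = InvRound(s_0, k_5) = 0xE9
s_2 = InvRound(s_1, k_4) = 0xCE
s_3 = InvRound(s_2, k_3) = 0x9C
s_4 = InvRound(s_3, k_2) = 0xC9
s_5 = InvRound(s_4, k_1) = 0x8C
s_6 = InvRound(s_5, k_0) = 0x58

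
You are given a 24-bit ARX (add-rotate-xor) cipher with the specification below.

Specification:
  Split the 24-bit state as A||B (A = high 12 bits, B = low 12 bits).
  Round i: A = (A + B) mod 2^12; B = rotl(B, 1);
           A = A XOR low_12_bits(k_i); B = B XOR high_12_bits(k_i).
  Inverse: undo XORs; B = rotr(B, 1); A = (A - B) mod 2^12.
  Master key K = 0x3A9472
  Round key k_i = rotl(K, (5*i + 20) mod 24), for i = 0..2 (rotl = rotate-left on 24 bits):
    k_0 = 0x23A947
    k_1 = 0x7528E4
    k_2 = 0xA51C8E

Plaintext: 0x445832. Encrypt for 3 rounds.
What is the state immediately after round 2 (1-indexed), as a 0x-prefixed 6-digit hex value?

0xF6B3EC

s_0 = plaintext = 0x445832
s_1 = Round(s_0, k_0) = 0x53025F
s_2 = Round(s_1, k_1) = 0xF6B3EC
s_3 = Round(s_2, k_2) = 0xFD9D89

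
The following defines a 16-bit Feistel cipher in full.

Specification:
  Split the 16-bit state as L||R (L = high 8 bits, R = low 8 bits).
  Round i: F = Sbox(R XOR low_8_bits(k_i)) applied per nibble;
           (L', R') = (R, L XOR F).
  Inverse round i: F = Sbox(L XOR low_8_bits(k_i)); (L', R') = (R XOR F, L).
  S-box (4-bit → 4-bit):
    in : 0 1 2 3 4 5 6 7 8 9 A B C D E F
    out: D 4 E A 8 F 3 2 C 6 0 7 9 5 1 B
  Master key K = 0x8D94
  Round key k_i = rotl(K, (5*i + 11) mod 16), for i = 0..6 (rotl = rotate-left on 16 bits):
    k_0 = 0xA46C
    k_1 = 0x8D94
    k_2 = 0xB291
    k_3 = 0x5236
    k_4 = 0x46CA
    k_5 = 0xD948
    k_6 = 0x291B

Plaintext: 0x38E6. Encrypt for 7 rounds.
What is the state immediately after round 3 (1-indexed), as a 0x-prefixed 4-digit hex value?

0xDF79

s_0 = plaintext = 0x38E6
s_1 = Round(s_0, k_0) = 0xE6F8
s_2 = Round(s_1, k_1) = 0xF8DF
s_3 = Round(s_2, k_2) = 0xDF79
s_4 = Round(s_3, k_3) = 0x7954
s_5 = Round(s_4, k_4) = 0x5418
s_6 = Round(s_5, k_5) = 0x18A9
s_7 = Round(s_6, k_6) = 0xA966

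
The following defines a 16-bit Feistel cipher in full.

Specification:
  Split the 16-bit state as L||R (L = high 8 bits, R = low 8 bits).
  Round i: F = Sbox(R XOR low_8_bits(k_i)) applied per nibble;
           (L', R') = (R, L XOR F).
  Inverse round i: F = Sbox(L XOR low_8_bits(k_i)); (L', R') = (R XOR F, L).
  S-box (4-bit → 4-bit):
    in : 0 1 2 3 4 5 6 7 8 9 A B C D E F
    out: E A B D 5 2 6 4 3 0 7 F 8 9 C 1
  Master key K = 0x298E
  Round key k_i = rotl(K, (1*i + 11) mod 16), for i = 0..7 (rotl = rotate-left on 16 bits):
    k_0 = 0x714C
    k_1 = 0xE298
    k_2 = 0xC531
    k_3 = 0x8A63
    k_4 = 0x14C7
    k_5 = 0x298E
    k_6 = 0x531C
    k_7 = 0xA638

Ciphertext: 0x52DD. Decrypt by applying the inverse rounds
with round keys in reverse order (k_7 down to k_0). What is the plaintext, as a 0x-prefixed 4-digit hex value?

0xF2DD

s_0 = ciphertext = 0x52DD
s_1 = InvRound(s_0, k_7) = 0xBA52
s_2 = InvRound(s_1, k_6) = 0x24BA
s_3 = InvRound(s_2, k_5) = 0xCD24
s_4 = InvRound(s_3, k_4) = 0xC3CD
s_5 = InvRound(s_4, k_3) = 0xB3C3
s_6 = InvRound(s_5, k_2) = 0xF8B3
s_7 = InvRound(s_6, k_1) = 0xDDF8
s_8 = InvRound(s_7, k_0) = 0xF2DD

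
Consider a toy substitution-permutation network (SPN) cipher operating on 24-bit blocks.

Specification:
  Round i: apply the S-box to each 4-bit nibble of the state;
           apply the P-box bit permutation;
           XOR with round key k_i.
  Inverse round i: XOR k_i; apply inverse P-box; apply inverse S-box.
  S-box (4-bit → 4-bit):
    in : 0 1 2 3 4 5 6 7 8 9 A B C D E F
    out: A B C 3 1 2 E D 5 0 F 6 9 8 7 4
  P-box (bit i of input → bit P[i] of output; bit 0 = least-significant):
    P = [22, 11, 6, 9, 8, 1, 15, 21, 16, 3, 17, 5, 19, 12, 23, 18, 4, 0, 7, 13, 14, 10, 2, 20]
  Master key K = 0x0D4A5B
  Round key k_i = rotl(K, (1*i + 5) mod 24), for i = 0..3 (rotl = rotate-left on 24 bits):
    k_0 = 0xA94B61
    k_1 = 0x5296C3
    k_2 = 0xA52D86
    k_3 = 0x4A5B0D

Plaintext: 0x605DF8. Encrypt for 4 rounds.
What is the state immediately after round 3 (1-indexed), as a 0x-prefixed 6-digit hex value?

s_0 = plaintext = 0x605DF8
s_1 = Round(s_0, k_0) = 0xF9FF04
s_2 = Round(s_1, k_1) = 0xB096C5
s_3 = Round(s_2, k_2) = 0x8700AB
s_4 = Round(s_3, k_3) = 0x6EA2F3

0x8700AB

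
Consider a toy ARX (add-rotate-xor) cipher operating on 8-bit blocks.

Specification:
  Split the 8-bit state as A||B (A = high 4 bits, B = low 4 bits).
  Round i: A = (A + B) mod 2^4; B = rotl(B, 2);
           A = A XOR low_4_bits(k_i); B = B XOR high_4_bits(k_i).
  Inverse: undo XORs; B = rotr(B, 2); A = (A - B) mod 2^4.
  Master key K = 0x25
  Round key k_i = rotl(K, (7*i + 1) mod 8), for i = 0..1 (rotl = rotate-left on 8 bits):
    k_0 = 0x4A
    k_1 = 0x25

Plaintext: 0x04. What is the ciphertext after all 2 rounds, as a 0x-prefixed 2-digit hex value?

0x67

s_0 = plaintext = 0x04
s_1 = Round(s_0, k_0) = 0xE5
s_2 = Round(s_1, k_1) = 0x67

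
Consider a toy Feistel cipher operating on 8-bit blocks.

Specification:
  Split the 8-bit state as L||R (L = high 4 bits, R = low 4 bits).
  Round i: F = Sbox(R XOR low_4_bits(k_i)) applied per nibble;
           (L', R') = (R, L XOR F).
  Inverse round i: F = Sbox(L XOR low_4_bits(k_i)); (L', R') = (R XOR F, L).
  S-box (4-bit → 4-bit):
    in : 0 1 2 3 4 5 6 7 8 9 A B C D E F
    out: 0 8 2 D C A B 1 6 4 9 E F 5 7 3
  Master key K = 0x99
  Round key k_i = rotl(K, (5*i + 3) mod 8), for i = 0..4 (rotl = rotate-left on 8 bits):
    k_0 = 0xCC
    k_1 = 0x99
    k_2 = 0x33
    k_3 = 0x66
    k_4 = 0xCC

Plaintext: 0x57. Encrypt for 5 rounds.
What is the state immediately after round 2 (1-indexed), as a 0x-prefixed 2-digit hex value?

0xB5

s_0 = plaintext = 0x57
s_1 = Round(s_0, k_0) = 0x7B
s_2 = Round(s_1, k_1) = 0xB5
s_3 = Round(s_2, k_2) = 0x50
s_4 = Round(s_3, k_3) = 0x0E
s_5 = Round(s_4, k_4) = 0xE2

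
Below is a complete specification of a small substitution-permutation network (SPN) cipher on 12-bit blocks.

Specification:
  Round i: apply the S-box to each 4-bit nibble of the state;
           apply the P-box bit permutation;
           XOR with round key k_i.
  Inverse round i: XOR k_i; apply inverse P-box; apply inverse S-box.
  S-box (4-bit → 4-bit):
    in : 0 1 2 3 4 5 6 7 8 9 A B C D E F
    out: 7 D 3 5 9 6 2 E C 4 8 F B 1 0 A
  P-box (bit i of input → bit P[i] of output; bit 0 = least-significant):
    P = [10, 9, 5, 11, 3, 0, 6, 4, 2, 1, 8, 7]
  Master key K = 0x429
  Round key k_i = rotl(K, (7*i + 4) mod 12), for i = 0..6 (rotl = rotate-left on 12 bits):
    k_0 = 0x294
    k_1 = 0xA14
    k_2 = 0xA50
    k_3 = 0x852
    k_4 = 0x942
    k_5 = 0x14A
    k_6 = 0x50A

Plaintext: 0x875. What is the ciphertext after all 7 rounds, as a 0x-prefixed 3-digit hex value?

0xBF7

s_0 = plaintext = 0x875
s_1 = Round(s_0, k_0) = 0x165
s_2 = Round(s_1, k_1) = 0x9B1
s_3 = Round(s_2, k_2) = 0x729
s_4 = Round(s_3, k_3) = 0x9F9
s_5 = Round(s_4, k_4) = 0x873
s_6 = Round(s_5, k_5) = 0x4BB
s_7 = Round(s_6, k_6) = 0xBF7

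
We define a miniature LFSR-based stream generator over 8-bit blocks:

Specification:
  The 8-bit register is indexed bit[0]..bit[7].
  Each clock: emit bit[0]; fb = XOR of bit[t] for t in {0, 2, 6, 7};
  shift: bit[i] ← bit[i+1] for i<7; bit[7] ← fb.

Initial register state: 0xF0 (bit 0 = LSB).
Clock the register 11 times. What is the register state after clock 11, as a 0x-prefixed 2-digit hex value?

reg_0 = 0xF0
clock 1: out=0, reg = 0x78
clock 2: out=0, reg = 0xBC
clock 3: out=0, reg = 0x5E
clock 4: out=0, reg = 0x2F
clock 5: out=1, reg = 0x17
clock 6: out=1, reg = 0x0B
clock 7: out=1, reg = 0x85
clock 8: out=1, reg = 0xC2
clock 9: out=0, reg = 0x61
clock 10: out=1, reg = 0x30
clock 11: out=0, reg = 0x18

0x18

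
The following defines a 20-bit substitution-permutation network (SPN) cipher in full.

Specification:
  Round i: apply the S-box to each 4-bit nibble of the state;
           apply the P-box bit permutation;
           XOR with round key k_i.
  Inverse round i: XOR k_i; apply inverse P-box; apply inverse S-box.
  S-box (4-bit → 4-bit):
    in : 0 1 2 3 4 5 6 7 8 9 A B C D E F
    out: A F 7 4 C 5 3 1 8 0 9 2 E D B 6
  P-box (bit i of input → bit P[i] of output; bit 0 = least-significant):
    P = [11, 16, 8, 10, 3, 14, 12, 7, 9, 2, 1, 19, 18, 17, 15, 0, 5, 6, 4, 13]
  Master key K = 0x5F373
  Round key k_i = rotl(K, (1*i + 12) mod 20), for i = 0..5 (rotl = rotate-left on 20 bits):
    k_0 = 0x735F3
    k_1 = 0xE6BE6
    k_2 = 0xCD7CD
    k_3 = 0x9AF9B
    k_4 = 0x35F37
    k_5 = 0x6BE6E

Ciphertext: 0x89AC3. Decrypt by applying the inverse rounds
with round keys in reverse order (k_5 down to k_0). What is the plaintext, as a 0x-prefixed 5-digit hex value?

s_0 = ciphertext = 0x89AC3
s_1 = InvRound(s_0, k_5) = 0xAE0A8
s_2 = InvRound(s_1, k_4) = 0x441D1
s_3 = InvRound(s_2, k_3) = 0x05D6E
s_4 = InvRound(s_3, k_2) = 0x7DD87
s_5 = InvRound(s_4, k_1) = 0xE4A30
s_6 = InvRound(s_5, k_0) = 0x08DC1

0x08DC1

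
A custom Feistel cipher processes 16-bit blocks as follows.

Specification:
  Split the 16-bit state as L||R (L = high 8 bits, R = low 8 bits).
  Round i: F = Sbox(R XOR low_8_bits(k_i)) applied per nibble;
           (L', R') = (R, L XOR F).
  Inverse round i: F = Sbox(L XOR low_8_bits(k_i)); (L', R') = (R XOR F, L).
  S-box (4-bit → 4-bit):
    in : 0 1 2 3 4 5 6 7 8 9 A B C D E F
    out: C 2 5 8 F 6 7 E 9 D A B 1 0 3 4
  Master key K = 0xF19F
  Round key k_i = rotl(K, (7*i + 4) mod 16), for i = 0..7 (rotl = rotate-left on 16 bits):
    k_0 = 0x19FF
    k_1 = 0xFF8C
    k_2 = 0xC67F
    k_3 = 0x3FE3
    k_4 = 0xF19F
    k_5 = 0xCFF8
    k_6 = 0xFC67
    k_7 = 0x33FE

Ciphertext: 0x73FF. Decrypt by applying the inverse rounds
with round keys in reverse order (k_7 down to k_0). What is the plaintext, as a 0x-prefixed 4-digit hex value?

0x91AB

s_0 = ciphertext = 0x73FF
s_1 = InvRound(s_0, k_7) = 0x6F73
s_2 = InvRound(s_1, k_6) = 0xBA6F
s_3 = InvRound(s_2, k_5) = 0x9ABA
s_4 = InvRound(s_3, k_4) = 0x7C9A
s_5 = InvRound(s_4, k_3) = 0x4E7C
s_6 = InvRound(s_5, k_2) = 0xFE4E
s_7 = InvRound(s_6, k_1) = 0xABFE
s_8 = InvRound(s_7, k_0) = 0x91AB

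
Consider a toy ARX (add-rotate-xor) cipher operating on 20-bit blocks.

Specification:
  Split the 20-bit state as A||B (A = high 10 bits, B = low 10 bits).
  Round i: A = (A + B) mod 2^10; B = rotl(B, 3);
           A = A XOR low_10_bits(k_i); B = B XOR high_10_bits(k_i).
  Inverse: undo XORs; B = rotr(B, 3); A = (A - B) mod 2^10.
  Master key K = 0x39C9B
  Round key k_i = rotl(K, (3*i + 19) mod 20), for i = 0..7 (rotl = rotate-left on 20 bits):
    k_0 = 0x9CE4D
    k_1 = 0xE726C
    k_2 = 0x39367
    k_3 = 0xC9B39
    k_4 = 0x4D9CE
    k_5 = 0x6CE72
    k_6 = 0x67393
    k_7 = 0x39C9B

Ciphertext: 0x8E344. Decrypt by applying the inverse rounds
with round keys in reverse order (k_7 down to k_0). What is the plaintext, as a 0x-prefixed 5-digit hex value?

s_0 = ciphertext = 0x8E344
s_1 = InvRound(s_0, k_7) = 0x2BDF4
s_2 = InvRound(s_1, k_6) = 0xCBC0D
s_3 = InvRound(s_2, k_5) = 0x89B37
s_4 = InvRound(s_3, k_4) = 0xCA0C0
s_5 = InvRound(s_4, k_3) = 0x2577C
s_6 = InvRound(s_5, k_2) = 0xDFC73
s_7 = InvRound(s_6, k_1) = 0x45BFD
s_8 = InvRound(s_7, k_0) = 0x0AB31

0x0AB31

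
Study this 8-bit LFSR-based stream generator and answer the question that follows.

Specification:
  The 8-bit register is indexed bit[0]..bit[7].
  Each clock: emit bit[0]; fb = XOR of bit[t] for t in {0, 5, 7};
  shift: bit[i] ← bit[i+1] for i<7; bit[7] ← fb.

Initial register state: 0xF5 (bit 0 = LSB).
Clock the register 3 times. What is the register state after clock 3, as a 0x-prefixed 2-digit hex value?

reg_0 = 0xF5
clock 1: out=1, reg = 0xFA
clock 2: out=0, reg = 0x7D
clock 3: out=1, reg = 0x3E

0x3E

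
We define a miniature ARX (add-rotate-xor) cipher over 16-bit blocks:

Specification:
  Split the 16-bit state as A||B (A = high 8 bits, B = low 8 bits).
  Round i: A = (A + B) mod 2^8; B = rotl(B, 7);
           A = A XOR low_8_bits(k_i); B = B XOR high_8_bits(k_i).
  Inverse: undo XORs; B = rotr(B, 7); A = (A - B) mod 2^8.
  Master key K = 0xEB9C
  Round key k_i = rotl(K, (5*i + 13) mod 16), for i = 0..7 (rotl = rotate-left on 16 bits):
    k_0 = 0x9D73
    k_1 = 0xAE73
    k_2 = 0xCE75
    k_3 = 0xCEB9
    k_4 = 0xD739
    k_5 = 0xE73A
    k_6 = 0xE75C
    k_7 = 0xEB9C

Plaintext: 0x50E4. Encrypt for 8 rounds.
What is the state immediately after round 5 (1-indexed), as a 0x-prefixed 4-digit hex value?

s_0 = plaintext = 0x50E4
s_1 = Round(s_0, k_0) = 0x47EF
s_2 = Round(s_1, k_1) = 0x4559
s_3 = Round(s_2, k_2) = 0xEB62
s_4 = Round(s_3, k_3) = 0xF4FF
s_5 = Round(s_4, k_4) = 0xCA28
s_6 = Round(s_5, k_5) = 0xC8F3
s_7 = Round(s_6, k_6) = 0xE71E
s_8 = Round(s_7, k_7) = 0x99E4

0xCA28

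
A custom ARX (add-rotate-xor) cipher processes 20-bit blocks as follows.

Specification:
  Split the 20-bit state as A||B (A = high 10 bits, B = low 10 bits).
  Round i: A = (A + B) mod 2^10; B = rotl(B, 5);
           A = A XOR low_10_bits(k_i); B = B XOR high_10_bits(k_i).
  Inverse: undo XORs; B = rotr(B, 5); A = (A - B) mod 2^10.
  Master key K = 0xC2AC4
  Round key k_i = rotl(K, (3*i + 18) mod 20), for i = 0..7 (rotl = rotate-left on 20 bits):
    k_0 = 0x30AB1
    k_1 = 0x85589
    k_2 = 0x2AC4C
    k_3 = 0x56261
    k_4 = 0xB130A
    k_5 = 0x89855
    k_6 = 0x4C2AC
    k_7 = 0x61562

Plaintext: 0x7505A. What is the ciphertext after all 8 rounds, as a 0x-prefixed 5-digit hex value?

0xBD708

s_0 = plaintext = 0x7505A
s_1 = Round(s_0, k_0) = 0x27F80
s_2 = Round(s_1, k_1) = 0x65A09
s_3 = Round(s_2, k_2) = 0xF4D9B
s_4 = Round(s_3, k_3) = 0xC3E34
s_5 = Round(s_4, k_4) = 0x92455
s_6 = Round(s_5, k_5) = 0xB2C84
s_7 = Round(s_6, k_6) = 0x78DB4
s_8 = Round(s_7, k_7) = 0xBD708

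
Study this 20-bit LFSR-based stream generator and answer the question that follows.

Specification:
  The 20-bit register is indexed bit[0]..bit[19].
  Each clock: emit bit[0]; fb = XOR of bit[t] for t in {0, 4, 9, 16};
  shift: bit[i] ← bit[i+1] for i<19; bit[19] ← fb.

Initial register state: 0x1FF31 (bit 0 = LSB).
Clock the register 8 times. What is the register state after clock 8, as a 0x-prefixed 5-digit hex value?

0xFC1FF

reg_0 = 0x1FF31
clock 1: out=1, reg = 0x0FF98
clock 2: out=0, reg = 0x07FCC
clock 3: out=0, reg = 0x83FE6
clock 4: out=0, reg = 0xC1FF3
clock 5: out=1, reg = 0xE0FF9
clock 6: out=1, reg = 0xF07FC
clock 7: out=0, reg = 0xF83FE
clock 8: out=0, reg = 0xFC1FF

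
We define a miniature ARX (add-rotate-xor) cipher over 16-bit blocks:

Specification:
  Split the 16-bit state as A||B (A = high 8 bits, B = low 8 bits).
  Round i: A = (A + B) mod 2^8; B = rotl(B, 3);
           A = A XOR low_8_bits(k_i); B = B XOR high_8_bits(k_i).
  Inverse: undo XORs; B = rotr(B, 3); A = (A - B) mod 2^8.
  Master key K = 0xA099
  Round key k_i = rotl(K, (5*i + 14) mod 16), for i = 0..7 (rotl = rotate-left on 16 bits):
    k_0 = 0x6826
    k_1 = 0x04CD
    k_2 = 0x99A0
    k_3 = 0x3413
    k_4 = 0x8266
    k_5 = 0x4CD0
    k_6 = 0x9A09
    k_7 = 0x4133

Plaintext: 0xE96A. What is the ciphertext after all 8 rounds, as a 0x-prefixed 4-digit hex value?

0x637B

s_0 = plaintext = 0xE96A
s_1 = Round(s_0, k_0) = 0x753B
s_2 = Round(s_1, k_1) = 0x7DDD
s_3 = Round(s_2, k_2) = 0xFA77
s_4 = Round(s_3, k_3) = 0x628F
s_5 = Round(s_4, k_4) = 0x97FE
s_6 = Round(s_5, k_5) = 0x45BB
s_7 = Round(s_6, k_6) = 0x0947
s_8 = Round(s_7, k_7) = 0x637B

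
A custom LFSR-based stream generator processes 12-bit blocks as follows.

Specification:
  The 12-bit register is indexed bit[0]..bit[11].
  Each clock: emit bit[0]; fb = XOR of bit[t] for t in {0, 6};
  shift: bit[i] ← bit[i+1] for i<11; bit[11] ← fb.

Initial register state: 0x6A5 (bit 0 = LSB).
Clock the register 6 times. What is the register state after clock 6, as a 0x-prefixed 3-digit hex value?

reg_0 = 0x6A5
clock 1: out=1, reg = 0xB52
clock 2: out=0, reg = 0xDA9
clock 3: out=1, reg = 0xED4
clock 4: out=0, reg = 0xF6A
clock 5: out=0, reg = 0xFB5
clock 6: out=1, reg = 0xFDA

0xFDA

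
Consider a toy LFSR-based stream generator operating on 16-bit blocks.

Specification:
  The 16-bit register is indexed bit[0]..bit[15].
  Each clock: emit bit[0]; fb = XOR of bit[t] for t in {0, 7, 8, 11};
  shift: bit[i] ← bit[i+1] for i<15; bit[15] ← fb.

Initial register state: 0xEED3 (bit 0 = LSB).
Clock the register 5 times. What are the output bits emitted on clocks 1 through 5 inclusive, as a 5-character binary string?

11001

reg_0 = 0xEED3
clock 1: out=1, reg = 0xF769
clock 2: out=1, reg = 0x7BB4
clock 3: out=0, reg = 0xBDDA
clock 4: out=0, reg = 0xDEED
clock 5: out=1, reg = 0xEF76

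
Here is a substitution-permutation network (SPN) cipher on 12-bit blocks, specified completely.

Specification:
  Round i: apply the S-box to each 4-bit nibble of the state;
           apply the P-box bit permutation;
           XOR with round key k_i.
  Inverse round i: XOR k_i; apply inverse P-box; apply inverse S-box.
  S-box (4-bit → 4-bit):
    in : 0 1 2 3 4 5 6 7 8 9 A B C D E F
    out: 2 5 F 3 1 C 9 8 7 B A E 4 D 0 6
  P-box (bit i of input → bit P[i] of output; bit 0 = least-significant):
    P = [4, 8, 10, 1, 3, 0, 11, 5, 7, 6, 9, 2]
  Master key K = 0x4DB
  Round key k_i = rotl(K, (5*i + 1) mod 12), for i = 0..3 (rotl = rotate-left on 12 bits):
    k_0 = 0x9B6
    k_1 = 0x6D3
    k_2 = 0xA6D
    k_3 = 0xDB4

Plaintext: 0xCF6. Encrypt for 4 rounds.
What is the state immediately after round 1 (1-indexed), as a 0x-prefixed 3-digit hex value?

s_0 = plaintext = 0xCF6
s_1 = Round(s_0, k_0) = 0x3A5
s_2 = Round(s_1, k_1) = 0x230
s_3 = Round(s_2, k_2) = 0x9A0
s_4 = Round(s_3, k_3) = 0xC51

0x3A5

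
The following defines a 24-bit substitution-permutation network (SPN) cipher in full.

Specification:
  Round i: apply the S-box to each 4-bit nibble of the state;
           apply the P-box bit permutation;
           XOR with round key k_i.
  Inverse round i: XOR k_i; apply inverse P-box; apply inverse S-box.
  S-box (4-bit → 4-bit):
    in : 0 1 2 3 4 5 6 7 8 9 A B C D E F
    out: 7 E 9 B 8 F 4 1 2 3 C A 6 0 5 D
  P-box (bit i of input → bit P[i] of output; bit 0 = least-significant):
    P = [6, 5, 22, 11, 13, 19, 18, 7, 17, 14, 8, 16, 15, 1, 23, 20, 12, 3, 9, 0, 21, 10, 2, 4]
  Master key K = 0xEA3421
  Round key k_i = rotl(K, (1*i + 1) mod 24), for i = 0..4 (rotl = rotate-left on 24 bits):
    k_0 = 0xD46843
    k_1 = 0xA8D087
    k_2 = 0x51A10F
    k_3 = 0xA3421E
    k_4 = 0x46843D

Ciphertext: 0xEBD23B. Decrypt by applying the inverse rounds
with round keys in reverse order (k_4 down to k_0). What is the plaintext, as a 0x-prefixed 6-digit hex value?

0xF61147

s_0 = ciphertext = 0xEBD23B
s_1 = InvRound(s_0, k_4) = 0x0ECBCD
s_2 = InvRound(s_1, k_3) = 0x240A12
s_3 = InvRound(s_2, k_2) = 0xF12AEA
s_4 = InvRound(s_3, k_1) = 0x652B95
s_5 = InvRound(s_4, k_0) = 0xF61147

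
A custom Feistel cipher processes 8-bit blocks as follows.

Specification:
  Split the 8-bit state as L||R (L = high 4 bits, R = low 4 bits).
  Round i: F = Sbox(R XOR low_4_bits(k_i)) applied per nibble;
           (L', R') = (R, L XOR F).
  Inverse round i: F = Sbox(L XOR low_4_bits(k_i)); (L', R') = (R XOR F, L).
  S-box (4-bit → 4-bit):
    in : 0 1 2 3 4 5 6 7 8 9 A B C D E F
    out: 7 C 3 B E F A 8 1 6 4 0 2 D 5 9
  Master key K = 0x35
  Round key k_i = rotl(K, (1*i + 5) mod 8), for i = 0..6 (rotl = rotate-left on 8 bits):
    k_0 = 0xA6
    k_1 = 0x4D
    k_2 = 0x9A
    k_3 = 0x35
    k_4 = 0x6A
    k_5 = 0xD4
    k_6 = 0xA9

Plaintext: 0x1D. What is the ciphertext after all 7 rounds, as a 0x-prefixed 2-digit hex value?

0x07

s_0 = plaintext = 0x1D
s_1 = Round(s_0, k_0) = 0xD1
s_2 = Round(s_1, k_1) = 0x1F
s_3 = Round(s_2, k_2) = 0xFE
s_4 = Round(s_3, k_3) = 0xEF
s_5 = Round(s_4, k_4) = 0xF1
s_6 = Round(s_5, k_5) = 0x10
s_7 = Round(s_6, k_6) = 0x07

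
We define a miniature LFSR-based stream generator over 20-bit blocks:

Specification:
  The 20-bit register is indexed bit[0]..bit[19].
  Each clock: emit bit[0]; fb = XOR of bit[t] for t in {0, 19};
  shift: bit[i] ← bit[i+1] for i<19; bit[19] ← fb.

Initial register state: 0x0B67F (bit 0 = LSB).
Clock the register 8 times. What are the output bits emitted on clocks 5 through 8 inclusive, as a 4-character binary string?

reg_0 = 0x0B67F
clock 1: out=1, reg = 0x85B3F
clock 2: out=1, reg = 0x42D9F
clock 3: out=1, reg = 0xA16CF
clock 4: out=1, reg = 0x50B67
clock 5: out=1, reg = 0xA85B3
clock 6: out=1, reg = 0x542D9
clock 7: out=1, reg = 0xAA16C
clock 8: out=0, reg = 0xD50B6

1110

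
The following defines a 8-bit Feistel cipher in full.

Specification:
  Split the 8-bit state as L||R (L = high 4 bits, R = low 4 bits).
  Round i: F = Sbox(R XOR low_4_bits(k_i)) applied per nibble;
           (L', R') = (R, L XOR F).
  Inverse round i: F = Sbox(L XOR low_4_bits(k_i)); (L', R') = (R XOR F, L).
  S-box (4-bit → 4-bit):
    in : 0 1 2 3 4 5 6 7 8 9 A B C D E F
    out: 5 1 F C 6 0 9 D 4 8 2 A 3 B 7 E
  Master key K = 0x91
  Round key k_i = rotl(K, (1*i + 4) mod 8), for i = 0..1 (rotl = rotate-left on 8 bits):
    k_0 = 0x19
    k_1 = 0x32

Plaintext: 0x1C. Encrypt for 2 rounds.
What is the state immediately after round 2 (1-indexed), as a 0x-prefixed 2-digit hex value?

0x10

s_0 = plaintext = 0x1C
s_1 = Round(s_0, k_0) = 0xC1
s_2 = Round(s_1, k_1) = 0x10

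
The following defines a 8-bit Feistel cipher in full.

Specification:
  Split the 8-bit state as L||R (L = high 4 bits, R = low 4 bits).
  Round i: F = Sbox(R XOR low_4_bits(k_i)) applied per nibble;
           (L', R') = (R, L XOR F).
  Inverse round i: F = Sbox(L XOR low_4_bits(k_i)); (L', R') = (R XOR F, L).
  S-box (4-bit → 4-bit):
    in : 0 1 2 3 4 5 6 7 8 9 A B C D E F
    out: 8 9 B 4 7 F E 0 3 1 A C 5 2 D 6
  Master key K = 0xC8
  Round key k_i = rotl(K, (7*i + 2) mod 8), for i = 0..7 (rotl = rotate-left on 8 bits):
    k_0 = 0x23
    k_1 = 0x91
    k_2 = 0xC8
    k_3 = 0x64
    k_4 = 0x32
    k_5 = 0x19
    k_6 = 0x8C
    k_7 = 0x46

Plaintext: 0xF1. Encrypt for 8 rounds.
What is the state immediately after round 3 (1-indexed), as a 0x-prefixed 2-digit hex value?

0xEA

s_0 = plaintext = 0xF1
s_1 = Round(s_0, k_0) = 0x14
s_2 = Round(s_1, k_1) = 0x4E
s_3 = Round(s_2, k_2) = 0xEA
s_4 = Round(s_3, k_3) = 0xA3
s_5 = Round(s_4, k_4) = 0x33
s_6 = Round(s_5, k_5) = 0x39
s_7 = Round(s_6, k_6) = 0x9C
s_8 = Round(s_7, k_7) = 0xC3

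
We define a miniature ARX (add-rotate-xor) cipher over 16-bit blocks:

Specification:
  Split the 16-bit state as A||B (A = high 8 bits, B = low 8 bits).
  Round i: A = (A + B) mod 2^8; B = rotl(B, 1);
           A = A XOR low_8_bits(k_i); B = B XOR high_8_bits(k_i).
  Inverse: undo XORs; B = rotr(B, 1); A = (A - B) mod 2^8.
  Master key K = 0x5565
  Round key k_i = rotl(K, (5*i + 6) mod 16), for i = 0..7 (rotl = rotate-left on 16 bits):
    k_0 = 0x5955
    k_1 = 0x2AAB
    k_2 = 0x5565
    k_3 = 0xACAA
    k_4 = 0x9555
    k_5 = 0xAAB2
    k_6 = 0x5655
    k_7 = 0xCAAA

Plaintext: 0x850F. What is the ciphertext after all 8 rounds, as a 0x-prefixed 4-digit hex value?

0x5629

s_0 = plaintext = 0x850F
s_1 = Round(s_0, k_0) = 0xC147
s_2 = Round(s_1, k_1) = 0xA3A4
s_3 = Round(s_2, k_2) = 0x221C
s_4 = Round(s_3, k_3) = 0x9494
s_5 = Round(s_4, k_4) = 0x7DBC
s_6 = Round(s_5, k_5) = 0x8BD3
s_7 = Round(s_6, k_6) = 0x0BF1
s_8 = Round(s_7, k_7) = 0x5629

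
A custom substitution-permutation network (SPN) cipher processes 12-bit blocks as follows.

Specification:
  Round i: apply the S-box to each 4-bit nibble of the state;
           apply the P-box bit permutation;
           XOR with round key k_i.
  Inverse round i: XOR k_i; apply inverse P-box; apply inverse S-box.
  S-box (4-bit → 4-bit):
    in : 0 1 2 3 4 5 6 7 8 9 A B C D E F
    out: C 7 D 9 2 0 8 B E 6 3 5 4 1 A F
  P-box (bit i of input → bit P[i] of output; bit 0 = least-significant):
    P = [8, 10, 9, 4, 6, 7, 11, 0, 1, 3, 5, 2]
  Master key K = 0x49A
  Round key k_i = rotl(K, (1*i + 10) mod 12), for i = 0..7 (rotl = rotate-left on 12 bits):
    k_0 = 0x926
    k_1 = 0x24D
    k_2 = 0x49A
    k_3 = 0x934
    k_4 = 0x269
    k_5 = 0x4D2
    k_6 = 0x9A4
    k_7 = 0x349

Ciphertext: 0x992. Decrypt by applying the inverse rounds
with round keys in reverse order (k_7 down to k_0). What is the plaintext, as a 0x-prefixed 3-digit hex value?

0xEFF

s_0 = ciphertext = 0x992
s_1 = InvRound(s_0, k_7) = 0xAF0
s_2 = InvRound(s_1, k_6) = 0x6D2
s_3 = InvRound(s_2, k_5) = 0x55C
s_4 = InvRound(s_3, k_4) = 0x06F
s_5 = InvRound(s_4, k_3) = 0xA23
s_6 = InvRound(s_5, k_2) = 0x988
s_7 = InvRound(s_6, k_1) = 0x6FB
s_8 = InvRound(s_7, k_0) = 0xEFF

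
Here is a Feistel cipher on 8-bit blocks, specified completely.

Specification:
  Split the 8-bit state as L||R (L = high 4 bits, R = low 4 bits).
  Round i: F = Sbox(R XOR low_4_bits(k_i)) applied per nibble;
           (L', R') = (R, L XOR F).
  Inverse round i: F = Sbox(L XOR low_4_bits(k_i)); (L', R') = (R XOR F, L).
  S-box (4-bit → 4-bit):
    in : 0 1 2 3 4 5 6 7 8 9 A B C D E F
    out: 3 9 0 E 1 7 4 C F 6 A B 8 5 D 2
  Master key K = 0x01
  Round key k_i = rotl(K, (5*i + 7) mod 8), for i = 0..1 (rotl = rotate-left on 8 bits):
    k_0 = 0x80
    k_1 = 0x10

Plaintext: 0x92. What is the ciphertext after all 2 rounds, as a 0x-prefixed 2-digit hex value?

s_0 = plaintext = 0x92
s_1 = Round(s_0, k_0) = 0x29
s_2 = Round(s_1, k_1) = 0x94

0x94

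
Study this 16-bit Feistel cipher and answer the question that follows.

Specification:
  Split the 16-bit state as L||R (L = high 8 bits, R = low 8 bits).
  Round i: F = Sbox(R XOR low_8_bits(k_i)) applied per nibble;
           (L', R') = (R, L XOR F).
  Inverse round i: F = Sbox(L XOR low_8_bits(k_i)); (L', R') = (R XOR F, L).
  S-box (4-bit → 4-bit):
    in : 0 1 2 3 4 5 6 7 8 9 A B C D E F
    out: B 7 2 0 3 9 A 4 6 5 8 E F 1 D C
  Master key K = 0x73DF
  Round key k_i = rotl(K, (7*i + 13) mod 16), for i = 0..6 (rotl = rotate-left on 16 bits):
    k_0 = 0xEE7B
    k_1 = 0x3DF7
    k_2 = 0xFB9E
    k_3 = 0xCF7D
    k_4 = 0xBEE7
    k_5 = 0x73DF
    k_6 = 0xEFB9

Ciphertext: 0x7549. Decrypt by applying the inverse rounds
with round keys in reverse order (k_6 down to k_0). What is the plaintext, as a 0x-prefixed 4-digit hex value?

0x40A8

s_0 = ciphertext = 0x7549
s_1 = InvRound(s_0, k_6) = 0xB675
s_2 = InvRound(s_1, k_5) = 0xD0B6
s_3 = InvRound(s_2, k_4) = 0xB2D0
s_4 = InvRound(s_3, k_3) = 0x2CB2
s_5 = InvRound(s_4, k_2) = 0x502C
s_6 = InvRound(s_5, k_1) = 0xA850
s_7 = InvRound(s_6, k_0) = 0x40A8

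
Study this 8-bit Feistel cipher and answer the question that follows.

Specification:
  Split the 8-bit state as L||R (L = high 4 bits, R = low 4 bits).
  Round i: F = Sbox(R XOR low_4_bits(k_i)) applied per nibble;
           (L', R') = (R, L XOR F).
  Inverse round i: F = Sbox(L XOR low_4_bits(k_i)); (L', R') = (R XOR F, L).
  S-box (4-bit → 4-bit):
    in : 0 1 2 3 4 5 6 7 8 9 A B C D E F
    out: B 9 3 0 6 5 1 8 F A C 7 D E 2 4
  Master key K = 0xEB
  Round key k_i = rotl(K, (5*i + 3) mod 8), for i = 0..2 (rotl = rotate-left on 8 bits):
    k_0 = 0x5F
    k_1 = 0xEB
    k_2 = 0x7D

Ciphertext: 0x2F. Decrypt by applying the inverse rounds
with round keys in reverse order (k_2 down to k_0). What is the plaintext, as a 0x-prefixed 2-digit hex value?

s_0 = ciphertext = 0x2F
s_1 = InvRound(s_0, k_2) = 0xB2
s_2 = InvRound(s_1, k_1) = 0x9B
s_3 = InvRound(s_2, k_0) = 0xA9

0xA9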